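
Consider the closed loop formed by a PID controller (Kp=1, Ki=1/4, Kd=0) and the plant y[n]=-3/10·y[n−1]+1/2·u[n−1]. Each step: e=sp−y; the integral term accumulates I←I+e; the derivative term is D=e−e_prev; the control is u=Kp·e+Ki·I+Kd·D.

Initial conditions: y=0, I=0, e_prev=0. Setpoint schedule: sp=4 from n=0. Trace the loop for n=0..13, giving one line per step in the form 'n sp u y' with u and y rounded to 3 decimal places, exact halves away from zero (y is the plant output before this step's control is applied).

(exact arithmetic carried between steps; '≈' marks a value shown rounded to 6 d.p. or computed from one; I and e_prev carry over from the previous line; the table rounds u and y to 3 d.p., halves away from zero)
n=0: y=0, sp=4, e=sp−y=4; I=4, D=e−e_prev=4; u=1·4+1/4·4+0·4=5; next y=-3/10·0+1/2·5=2.5
n=1: y=2.5, sp=4, e=sp−y=1.5; I=5.5, D=e−e_prev=-2.5; u=1·1.5+1/4·5.5+0·(-2.5)=2.875; next y=-3/10·2.5+1/2·2.875=0.6875
n=2: y=0.6875, sp=4, e=sp−y=3.3125; I=8.8125, D=e−e_prev=1.8125; u=1·3.3125+1/4·8.8125+0·1.8125=5.515625; next y=-3/10·0.6875+1/2·5.515625≈2.551563
n=3: y≈2.551563, sp=4, e=sp−y≈1.448438; I≈10.260938, D=e−e_prev≈-1.864063; u=1·1.448438+1/4·10.260938+0·(-1.864063)≈4.013672; next y=-3/10·2.551563+1/2·4.013672≈1.241367
n=4: y≈1.241367, sp=4, e=sp−y≈2.758633; I≈13.019570, D=e−e_prev≈1.310195; u=1·2.758633+1/4·13.019570+0·1.310195≈6.013525; next y=-3/10·1.241367+1/2·6.013525≈2.634353
n=5: y≈2.634353, sp=4, e=sp−y≈1.365647; I≈14.385218, D=e−e_prev≈-1.392985; u=1·1.365647+1/4·14.385218+0·(-1.392985)≈4.961952; next y=-3/10·2.634353+1/2·4.961952≈1.690670
n=6: y≈1.690670, sp=4, e=sp−y≈2.309330; I≈16.694548, D=e−e_prev≈0.943682; u=1·2.309330+1/4·16.694548+0·0.943682≈6.482967; next y=-3/10·1.690670+1/2·6.482967≈2.734282
n=7: y≈2.734282, sp=4, e=sp−y≈1.265718; I≈17.960265, D=e−e_prev≈-1.043612; u=1·1.265718+1/4·17.960265+0·(-1.043612)≈5.755784; next y=-3/10·2.734282+1/2·5.755784≈2.057607
n=8: y≈2.057607, sp=4, e=sp−y≈1.942393; I≈19.902658, D=e−e_prev≈0.676675; u=1·1.942393+1/4·19.902658+0·0.676675≈6.918057; next y=-3/10·2.057607+1/2·6.918057≈2.841746
n=9: y≈2.841746, sp=4, e=sp−y≈1.158254; I≈21.060912, D=e−e_prev≈-0.784139; u=1·1.158254+1/4·21.060912+0·(-0.784139)≈6.423482; next y=-3/10·2.841746+1/2·6.423482≈2.359217
n=10: y≈2.359217, sp=4, e=sp−y≈1.640783; I≈22.701695, D=e−e_prev≈0.482530; u=1·1.640783+1/4·22.701695+0·0.482530≈7.316207; next y=-3/10·2.359217+1/2·7.316207≈2.950338
n=11: y≈2.950338, sp=4, e=sp−y≈1.049662; I≈23.751356, D=e−e_prev≈-0.591122; u=1·1.049662+1/4·23.751356+0·(-0.591122)≈6.987501; next y=-3/10·2.950338+1/2·6.987501≈2.608649
n=12: y≈2.608649, sp=4, e=sp−y≈1.391351; I≈25.142708, D=e−e_prev≈0.341690; u=1·1.391351+1/4·25.142708+0·0.341690≈7.677028; next y=-3/10·2.608649+1/2·7.677028≈3.055919
n=13: y≈3.055919, sp=4, e=sp−y≈0.944081; I≈26.086788, D=e−e_prev≈-0.447271; u=1·0.944081+1/4·26.086788+0·(-0.447271)≈7.465778; next y=-3/10·3.055919+1/2·7.465778≈2.816113

0 4 5.000 0.000
1 4 2.875 2.500
2 4 5.516 0.688
3 4 4.014 2.552
4 4 6.014 1.241
5 4 4.962 2.634
6 4 6.483 1.691
7 4 5.756 2.734
8 4 6.918 2.058
9 4 6.423 2.842
10 4 7.316 2.359
11 4 6.988 2.950
12 4 7.677 2.609
13 4 7.466 3.056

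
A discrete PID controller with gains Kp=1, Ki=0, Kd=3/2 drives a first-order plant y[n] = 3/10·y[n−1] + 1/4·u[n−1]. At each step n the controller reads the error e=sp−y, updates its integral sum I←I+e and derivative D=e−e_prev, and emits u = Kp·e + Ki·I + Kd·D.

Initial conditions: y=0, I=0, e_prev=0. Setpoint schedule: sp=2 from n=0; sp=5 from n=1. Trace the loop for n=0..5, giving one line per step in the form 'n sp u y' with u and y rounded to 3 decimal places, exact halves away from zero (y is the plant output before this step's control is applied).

0 2 5.000 0.000
1 5 6.375 1.250
2 5 1.953 1.969
3 5 5.256 1.079
4 5 2.524 1.638
5 5 4.651 1.122

(exact arithmetic carried between steps; '≈' marks a value shown rounded to 6 d.p. or computed from one; I and e_prev carry over from the previous line; the table rounds u and y to 3 d.p., halves away from zero)
n=0: y=0, sp=2, e=sp−y=2; I=2, D=e−e_prev=2; u=1·2+0·2+3/2·2=5; next y=3/10·0+1/4·5=1.25
n=1: y=1.25, sp=5, e=sp−y=3.75; I=5.75, D=e−e_prev=1.75; u=1·3.75+0·5.75+3/2·1.75=6.375; next y=3/10·1.25+1/4·6.375=1.96875
n=2: y=1.96875, sp=5, e=sp−y=3.03125; I=8.78125, D=e−e_prev=-0.71875; u=1·3.03125+0·8.78125+3/2·(-0.71875)=1.953125; next y=3/10·1.96875+1/4·1.953125≈1.078906
n=3: y≈1.078906, sp=5, e=sp−y≈3.921094; I≈12.702344, D=e−e_prev≈0.889844; u=1·3.921094+0·12.702344+3/2·0.889844≈5.255859; next y=3/10·1.078906+1/4·5.255859≈1.637637
n=4: y≈1.637637, sp=5, e=sp−y≈3.362363; I≈16.064707, D=e−e_prev≈-0.558730; u=1·3.362363+0·16.064707+3/2·(-0.558730)≈2.524268; next y=3/10·1.637637+1/4·2.524268≈1.122358
n=5: y≈1.122358, sp=5, e=sp−y≈3.877642; I≈19.942349, D=e−e_prev≈0.515279; u=1·3.877642+0·19.942349+3/2·0.515279≈4.650560; next y=3/10·1.122358+1/4·4.650560≈1.499347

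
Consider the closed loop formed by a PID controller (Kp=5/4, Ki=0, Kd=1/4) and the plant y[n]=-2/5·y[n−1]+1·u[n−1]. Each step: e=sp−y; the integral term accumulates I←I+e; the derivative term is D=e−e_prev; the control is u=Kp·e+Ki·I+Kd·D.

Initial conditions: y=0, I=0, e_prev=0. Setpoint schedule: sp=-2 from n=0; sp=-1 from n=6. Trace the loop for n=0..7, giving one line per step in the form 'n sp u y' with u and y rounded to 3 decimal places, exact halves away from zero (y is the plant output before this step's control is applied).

(exact arithmetic carried between steps; '≈' marks a value shown rounded to 6 d.p. or computed from one; I and e_prev carry over from the previous line; the table rounds u and y to 3 d.p., halves away from zero)
n=0: y=0, sp=-2, e=sp−y=-2; I=-2, D=e−e_prev=-2; u=5/4·(-2)+0·(-2)+1/4·(-2)=-3; next y=-2/5·0+1·(-3)=-3
n=1: y=-3, sp=-2, e=sp−y=1; I=-1, D=e−e_prev=3; u=5/4·1+0·(-1)+1/4·3=2; next y=-2/5·(-3)+1·2=3.2
n=2: y=3.2, sp=-2, e=sp−y=-5.2; I=-6.2, D=e−e_prev=-6.2; u=5/4·(-5.2)+0·(-6.2)+1/4·(-6.2)=-8.05; next y=-2/5·3.2+1·(-8.05)=-9.33
n=3: y=-9.33, sp=-2, e=sp−y=7.33; I=1.13, D=e−e_prev=12.53; u=5/4·7.33+0·1.13+1/4·12.53=12.295; next y=-2/5·(-9.33)+1·12.295=16.027
n=4: y=16.027, sp=-2, e=sp−y=-18.027; I=-16.897, D=e−e_prev=-25.357; u=5/4·(-18.027)+0·(-16.897)+1/4·(-25.357)=-28.873; next y=-2/5·16.027+1·(-28.873)=-35.2838
n=5: y=-35.2838, sp=-2, e=sp−y=33.2838; I=16.3868, D=e−e_prev=51.3108; u=5/4·33.2838+0·16.3868+1/4·51.3108=54.43245; next y=-2/5·(-35.2838)+1·54.43245=68.54597
n=6: y=68.54597, sp=-1, e=sp−y=-69.54597; I=-53.15917, D=e−e_prev=-102.82977; u=5/4·(-69.54597)+0·(-53.15917)+1/4·(-102.82977)=-112.639905; next y=-2/5·68.54597+1·(-112.639905)=-140.058293
n=7: y=-140.058293, sp=-1, e=sp−y=139.058293; I=85.899123, D=e−e_prev=208.604263; u=5/4·139.058293+0·85.899123+1/4·208.604263=225.973932; next y=-2/5·(-140.058293)+1·225.973932≈281.997249

0 -2 -3.000 0.000
1 -2 2.000 -3.000
2 -2 -8.050 3.200
3 -2 12.295 -9.330
4 -2 -28.873 16.027
5 -2 54.432 -35.284
6 -1 -112.640 68.546
7 -1 225.974 -140.058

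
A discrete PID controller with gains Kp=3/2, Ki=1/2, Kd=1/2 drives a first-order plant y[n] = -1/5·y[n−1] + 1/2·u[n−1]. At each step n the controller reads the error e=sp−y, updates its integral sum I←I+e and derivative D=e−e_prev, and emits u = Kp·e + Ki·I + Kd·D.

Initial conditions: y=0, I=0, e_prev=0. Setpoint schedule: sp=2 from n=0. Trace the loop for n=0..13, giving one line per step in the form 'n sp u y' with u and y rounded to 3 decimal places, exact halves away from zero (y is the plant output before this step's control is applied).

0 2 5.000 0.000
1 2 -1.250 2.500
2 2 8.813 -1.125
3 2 -5.828 4.631
4 2 16.913 -3.840
5 2 -17.065 9.225
6 2 34.860 -10.377
7 2 -43.460 19.506
8 2 75.571 -25.631
9 2 -104.538 42.912
10 2 168.685 -60.852
11 2 -245.182 96.513
12 2 382.259 -141.893
13 2 -568.501 219.508

(exact arithmetic carried between steps; '≈' marks a value shown rounded to 6 d.p. or computed from one; I and e_prev carry over from the previous line; the table rounds u and y to 3 d.p., halves away from zero)
n=0: y=0, sp=2, e=sp−y=2; I=2, D=e−e_prev=2; u=3/2·2+1/2·2+1/2·2=5; next y=-1/5·0+1/2·5=2.5
n=1: y=2.5, sp=2, e=sp−y=-0.5; I=1.5, D=e−e_prev=-2.5; u=3/2·(-0.5)+1/2·1.5+1/2·(-2.5)=-1.25; next y=-1/5·2.5+1/2·(-1.25)=-1.125
n=2: y=-1.125, sp=2, e=sp−y=3.125; I=4.625, D=e−e_prev=3.625; u=3/2·3.125+1/2·4.625+1/2·3.625=8.8125; next y=-1/5·(-1.125)+1/2·8.8125=4.63125
n=3: y=4.63125, sp=2, e=sp−y=-2.63125; I=1.99375, D=e−e_prev=-5.75625; u=3/2·(-2.63125)+1/2·1.99375+1/2·(-5.75625)=-5.828125; next y=-1/5·4.63125+1/2·(-5.828125)≈-3.840313
n=4: y≈-3.840313, sp=2, e=sp−y≈5.840313; I≈7.834063, D=e−e_prev≈8.471563; u=3/2·5.840313+1/2·7.834063+1/2·8.471563≈16.913281; next y=-1/5·(-3.840313)+1/2·16.913281≈9.224703
n=5: y≈9.224703, sp=2, e=sp−y≈-7.224703; I≈0.609359, D=e−e_prev≈-13.065016; u=3/2·(-7.224703)+1/2·0.609359+1/2·(-13.065016)≈-17.064883; next y=-1/5·9.224703+1/2·(-17.064883)≈-10.377382
n=6: y≈-10.377382, sp=2, e=sp−y≈12.377382; I≈12.986741, D=e−e_prev≈19.602085; u=3/2·12.377382+1/2·12.986741+1/2·19.602085≈34.860486; next y=-1/5·(-10.377382)+1/2·34.860486≈19.505720
n=7: y≈19.505720, sp=2, e=sp−y≈-17.505720; I≈-4.518978, D=e−e_prev≈-29.883102; u=3/2·(-17.505720)+1/2·(-4.518978)+1/2·(-29.883102)≈-43.459619; next y=-1/5·19.505720+1/2·(-43.459619)≈-25.630954
n=8: y≈-25.630954, sp=2, e=sp−y≈27.630954; I≈23.111975, D=e−e_prev≈45.136673; u=3/2·27.630954+1/2·23.111975+1/2·45.136673≈75.570755; next y=-1/5·(-25.630954)+1/2·75.570755≈42.911568
n=9: y≈42.911568, sp=2, e=sp−y≈-40.911568; I≈-17.799593, D=e−e_prev≈-68.542522; u=3/2·(-40.911568)+1/2·(-17.799593)+1/2·(-68.542522)≈-104.538409; next y=-1/5·42.911568+1/2·(-104.538409)≈-60.851518
n=10: y≈-60.851518, sp=2, e=sp−y≈62.851518; I≈45.051925, D=e−e_prev≈103.763086; u=3/2·62.851518+1/2·45.051925+1/2·103.763086≈168.684783; next y=-1/5·(-60.851518)+1/2·168.684783≈96.512695
n=11: y≈96.512695, sp=2, e=sp−y≈-94.512695; I≈-49.460770, D=e−e_prev≈-157.364213; u=3/2·(-94.512695)+1/2·(-49.460770)+1/2·(-157.364213)≈-245.181534; next y=-1/5·96.512695+1/2·(-245.181534)≈-141.893306
n=12: y≈-141.893306, sp=2, e=sp−y≈143.893306; I≈94.432536, D=e−e_prev≈238.406001; u=3/2·143.893306+1/2·94.432536+1/2·238.406001≈382.259228; next y=-1/5·(-141.893306)+1/2·382.259228≈219.508275
n=13: y≈219.508275, sp=2, e=sp−y≈-217.508275; I≈-123.075739, D=e−e_prev≈-361.401581; u=3/2·(-217.508275)+1/2·(-123.075739)+1/2·(-361.401581)≈-568.501073; next y=-1/5·219.508275+1/2·(-568.501073)≈-328.152191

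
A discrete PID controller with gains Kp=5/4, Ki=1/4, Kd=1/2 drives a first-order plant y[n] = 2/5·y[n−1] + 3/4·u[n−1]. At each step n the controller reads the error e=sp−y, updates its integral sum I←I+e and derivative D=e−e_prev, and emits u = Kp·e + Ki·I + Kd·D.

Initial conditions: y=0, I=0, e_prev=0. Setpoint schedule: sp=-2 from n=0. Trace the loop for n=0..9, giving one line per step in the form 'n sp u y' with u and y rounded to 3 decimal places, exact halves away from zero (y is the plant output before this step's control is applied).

(exact arithmetic carried between steps; '≈' marks a value shown rounded to 6 d.p. or computed from one; I and e_prev carry over from the previous line; the table rounds u and y to 3 d.p., halves away from zero)
n=0: y=0, sp=-2, e=sp−y=-2; I=-2, D=e−e_prev=-2; u=5/4·(-2)+1/4·(-2)+1/2·(-2)=-4; next y=2/5·0+3/4·(-4)=-3
n=1: y=-3, sp=-2, e=sp−y=1; I=-1, D=e−e_prev=3; u=5/4·1+1/4·(-1)+1/2·3=2.5; next y=2/5·(-3)+3/4·2.5=0.675
n=2: y=0.675, sp=-2, e=sp−y=-2.675; I=-3.675, D=e−e_prev=-3.675; u=5/4·(-2.675)+1/4·(-3.675)+1/2·(-3.675)=-6.1; next y=2/5·0.675+3/4·(-6.1)=-4.305
n=3: y=-4.305, sp=-2, e=sp−y=2.305; I=-1.37, D=e−e_prev=4.98; u=5/4·2.305+1/4·(-1.37)+1/2·4.98=5.02875; next y=2/5·(-4.305)+3/4·5.02875≈2.049563
n=4: y≈2.049563, sp=-2, e=sp−y≈-4.049563; I≈-5.419563, D=e−e_prev≈-6.354563; u=5/4·(-4.049563)+1/4·(-5.419563)+1/2·(-6.354563)≈-9.594125; next y=2/5·2.049563+3/4·(-9.594125)≈-6.375769
n=5: y≈-6.375769, sp=-2, e=sp−y≈4.375769; I≈-1.043794, D=e−e_prev≈8.425331; u=5/4·4.375769+1/4·(-1.043794)+1/2·8.425331≈9.421428; next y=2/5·(-6.375769)+3/4·9.421428≈4.515764
n=6: y≈4.515764, sp=-2, e=sp−y≈-6.515764; I≈-7.559557, D=e−e_prev≈-10.891532; u=5/4·(-6.515764)+1/4·(-7.559557)+1/2·(-10.891532)≈-15.48036; next y=2/5·4.515764+3/4·(-15.48036)≈-9.803965
n=7: y≈-9.803965, sp=-2, e=sp−y≈7.803965; I≈0.244407, D=e−e_prev≈14.319728; u=5/4·7.803965+1/4·0.244407+1/2·14.319728≈16.975922; next y=2/5·(-9.803965)+3/4·16.975922≈8.810355
n=8: y≈8.810355, sp=-2, e=sp−y≈-10.810355; I≈-10.565948, D=e−e_prev≈-18.614320; u=5/4·(-10.810355)+1/4·(-10.565948)+1/2·(-18.614320)≈-25.461591; next y=2/5·8.810355+3/4·(-25.461591)≈-15.572051
n=9: y≈-15.572051, sp=-2, e=sp−y≈13.572051; I≈3.006103, D=e−e_prev≈24.382407; u=5/4·13.572051+1/4·3.006103+1/2·24.382407≈29.907793; next y=2/5·(-15.572051)+3/4·29.907793≈16.202024

0 -2 -4.000 0.000
1 -2 2.500 -3.000
2 -2 -6.100 0.675
3 -2 5.029 -4.305
4 -2 -9.594 2.050
5 -2 9.421 -6.376
6 -2 -15.480 4.516
7 -2 16.976 -9.804
8 -2 -25.462 8.810
9 -2 29.908 -15.572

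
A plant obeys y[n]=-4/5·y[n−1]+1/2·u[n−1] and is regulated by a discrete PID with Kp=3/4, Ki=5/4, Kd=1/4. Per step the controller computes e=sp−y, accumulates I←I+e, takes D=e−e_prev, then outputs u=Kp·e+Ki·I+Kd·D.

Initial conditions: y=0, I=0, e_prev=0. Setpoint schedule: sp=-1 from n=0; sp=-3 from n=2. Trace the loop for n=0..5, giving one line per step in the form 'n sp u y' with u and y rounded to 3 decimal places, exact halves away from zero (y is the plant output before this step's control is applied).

(exact arithmetic carried between steps; '≈' marks a value shown rounded to 6 d.p. or computed from one; I and e_prev carry over from the previous line; the table rounds u and y to 3 d.p., halves away from zero)
n=0: y=0, sp=-1, e=sp−y=-1; I=-1, D=e−e_prev=-1; u=3/4·(-1)+5/4·(-1)+1/4·(-1)=-2.25; next y=-4/5·0+1/2·(-2.25)=-1.125
n=1: y=-1.125, sp=-1, e=sp−y=0.125; I=-0.875, D=e−e_prev=1.125; u=3/4·0.125+5/4·(-0.875)+1/4·1.125=-0.71875; next y=-4/5·(-1.125)+1/2·(-0.71875)=0.540625
n=2: y=0.540625, sp=-3, e=sp−y=-3.540625; I=-4.415625, D=e−e_prev=-3.665625; u=3/4·(-3.540625)+5/4·(-4.415625)+1/4·(-3.665625)≈-9.091406; next y=-4/5·0.540625+1/2·(-9.091406)≈-4.978203
n=3: y≈-4.978203, sp=-3, e=sp−y≈1.978203; I≈-2.437422, D=e−e_prev≈5.518828; u=3/4·1.978203+5/4·(-2.437422)+1/4·5.518828≈-0.183418; next y=-4/5·(-4.978203)+1/2·(-0.183418)≈3.890854
n=4: y≈3.890854, sp=-3, e=sp−y≈-6.890854; I≈-9.328275, D=e−e_prev≈-8.869057; u=3/4·(-6.890854)+5/4·(-9.328275)+1/4·(-8.869057)≈-19.045749; next y=-4/5·3.890854+1/2·(-19.045749)≈-12.635557
n=5: y≈-12.635557, sp=-3, e=sp−y≈9.635557; I≈0.307282, D=e−e_prev≈16.526411; u=3/4·9.635557+5/4·0.307282+1/4·16.526411≈11.742373; next y=-4/5·(-12.635557)+1/2·11.742373≈15.979632

0 -1 -2.250 0.000
1 -1 -0.719 -1.125
2 -3 -9.091 0.541
3 -3 -0.183 -4.978
4 -3 -19.046 3.891
5 -3 11.742 -12.636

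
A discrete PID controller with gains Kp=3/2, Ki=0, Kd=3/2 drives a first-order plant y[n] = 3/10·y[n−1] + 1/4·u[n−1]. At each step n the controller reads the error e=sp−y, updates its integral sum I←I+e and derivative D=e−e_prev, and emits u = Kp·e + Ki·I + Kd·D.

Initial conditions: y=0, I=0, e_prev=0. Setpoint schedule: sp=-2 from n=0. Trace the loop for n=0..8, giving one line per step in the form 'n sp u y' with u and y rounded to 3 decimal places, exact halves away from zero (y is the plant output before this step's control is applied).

(exact arithmetic carried between steps; '≈' marks a value shown rounded to 6 d.p. or computed from one; I and e_prev carry over from the previous line; the table rounds u and y to 3 d.p., halves away from zero)
n=0: y=0, sp=-2, e=sp−y=-2; I=-2, D=e−e_prev=-2; u=3/2·(-2)+0·(-2)+3/2·(-2)=-6; next y=3/10·0+1/4·(-6)=-1.5
n=1: y=-1.5, sp=-2, e=sp−y=-0.5; I=-2.5, D=e−e_prev=1.5; u=3/2·(-0.5)+0·(-2.5)+3/2·1.5=1.5; next y=3/10·(-1.5)+1/4·1.5=-0.075
n=2: y=-0.075, sp=-2, e=sp−y=-1.925; I=-4.425, D=e−e_prev=-1.425; u=3/2·(-1.925)+0·(-4.425)+3/2·(-1.425)=-5.025; next y=3/10·(-0.075)+1/4·(-5.025)=-1.27875
n=3: y=-1.27875, sp=-2, e=sp−y=-0.72125; I=-5.14625, D=e−e_prev=1.20375; u=3/2·(-0.72125)+0·(-5.14625)+3/2·1.20375=0.72375; next y=3/10·(-1.27875)+1/4·0.72375≈-0.202688
n=4: y≈-0.202688, sp=-2, e=sp−y≈-1.797313; I≈-6.943563, D=e−e_prev≈-1.076063; u=3/2·(-1.797313)+0·(-6.943563)+3/2·(-1.076063)≈-4.310063; next y=3/10·(-0.202688)+1/4·(-4.310063)≈-1.138322
n=5: y≈-1.138322, sp=-2, e=sp−y≈-0.861678; I≈-7.805241, D=e−e_prev≈0.935634; u=3/2·(-0.861678)+0·(-7.805241)+3/2·0.935634≈0.110934; next y=3/10·(-1.138322)+1/4·0.110934≈-0.313763
n=6: y≈-0.313763, sp=-2, e=sp−y≈-1.686237; I≈-9.491478, D=e−e_prev≈-0.824559; u=3/2·(-1.686237)+0·(-9.491478)+3/2·(-0.824559)≈-3.766194; next y=3/10·(-0.313763)+1/4·(-3.766194)≈-1.035677
n=7: y≈-1.035677, sp=-2, e=sp−y≈-0.964323; I≈-10.455800, D=e−e_prev≈0.721914; u=3/2·(-0.964323)+0·(-10.455800)+3/2·0.721914≈-0.363612; next y=3/10·(-1.035677)+1/4·(-0.363612)≈-0.401606
n=8: y≈-0.401606, sp=-2, e=sp−y≈-1.598394; I≈-12.054194, D=e−e_prev≈-0.634071; u=3/2·(-1.598394)+0·(-12.054194)+3/2·(-0.634071)≈-3.348697; next y=3/10·(-0.401606)+1/4·(-3.348697)≈-0.957656

0 -2 -6.000 0.000
1 -2 1.500 -1.500
2 -2 -5.025 -0.075
3 -2 0.724 -1.279
4 -2 -4.310 -0.203
5 -2 0.111 -1.138
6 -2 -3.766 -0.314
7 -2 -0.364 -1.036
8 -2 -3.349 -0.402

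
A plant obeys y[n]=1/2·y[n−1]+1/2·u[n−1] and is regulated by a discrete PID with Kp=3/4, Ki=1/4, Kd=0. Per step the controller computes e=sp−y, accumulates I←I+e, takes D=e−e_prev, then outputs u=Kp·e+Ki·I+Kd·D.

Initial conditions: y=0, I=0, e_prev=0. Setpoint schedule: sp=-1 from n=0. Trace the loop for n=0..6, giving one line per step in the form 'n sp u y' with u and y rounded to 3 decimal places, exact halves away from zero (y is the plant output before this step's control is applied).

0 -1 -1.000 0.000
1 -1 -0.750 -0.500
2 -1 -0.750 -0.625
3 -1 -0.781 -0.688
4 -1 -0.813 -0.734
5 -1 -0.840 -0.773
6 -1 -0.863 -0.807

(exact arithmetic carried between steps; '≈' marks a value shown rounded to 6 d.p. or computed from one; I and e_prev carry over from the previous line; the table rounds u and y to 3 d.p., halves away from zero)
n=0: y=0, sp=-1, e=sp−y=-1; I=-1, D=e−e_prev=-1; u=3/4·(-1)+1/4·(-1)+0·(-1)=-1; next y=1/2·0+1/2·(-1)=-0.5
n=1: y=-0.5, sp=-1, e=sp−y=-0.5; I=-1.5, D=e−e_prev=0.5; u=3/4·(-0.5)+1/4·(-1.5)+0·0.5=-0.75; next y=1/2·(-0.5)+1/2·(-0.75)=-0.625
n=2: y=-0.625, sp=-1, e=sp−y=-0.375; I=-1.875, D=e−e_prev=0.125; u=3/4·(-0.375)+1/4·(-1.875)+0·0.125=-0.75; next y=1/2·(-0.625)+1/2·(-0.75)=-0.6875
n=3: y=-0.6875, sp=-1, e=sp−y=-0.3125; I=-2.1875, D=e−e_prev=0.0625; u=3/4·(-0.3125)+1/4·(-2.1875)+0·0.0625=-0.78125; next y=1/2·(-0.6875)+1/2·(-0.78125)=-0.734375
n=4: y=-0.734375, sp=-1, e=sp−y=-0.265625; I=-2.453125, D=e−e_prev=0.046875; u=3/4·(-0.265625)+1/4·(-2.453125)+0·0.046875=-0.8125; next y=1/2·(-0.734375)+1/2·(-0.8125)≈-0.773438
n=5: y≈-0.773438, sp=-1, e=sp−y≈-0.226563; I≈-2.679688, D=e−e_prev≈0.039063; u=3/4·(-0.226563)+1/4·(-2.679688)+0·0.039063≈-0.839844; next y=1/2·(-0.773438)+1/2·(-0.839844)≈-0.806641
n=6: y≈-0.806641, sp=-1, e=sp−y≈-0.193359; I≈-2.873047, D=e−e_prev≈0.033203; u=3/4·(-0.193359)+1/4·(-2.873047)+0·0.033203≈-0.863281; next y=1/2·(-0.806641)+1/2·(-0.863281)≈-0.834961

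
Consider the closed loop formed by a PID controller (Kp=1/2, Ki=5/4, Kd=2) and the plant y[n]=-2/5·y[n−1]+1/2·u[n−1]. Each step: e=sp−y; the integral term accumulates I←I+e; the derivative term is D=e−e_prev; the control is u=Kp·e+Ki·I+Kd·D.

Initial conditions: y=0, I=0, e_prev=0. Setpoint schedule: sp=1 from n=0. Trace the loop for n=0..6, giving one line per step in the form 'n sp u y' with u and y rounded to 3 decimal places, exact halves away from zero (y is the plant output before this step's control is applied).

0 1 3.750 0.000
1 1 -4.031 1.875
2 1 16.027 -2.766
3 1 -33.118 9.120
4 1 90.479 -20.207
5 1 -217.400 53.322
6 1 551.821 -130.029

(exact arithmetic carried between steps; '≈' marks a value shown rounded to 6 d.p. or computed from one; I and e_prev carry over from the previous line; the table rounds u and y to 3 d.p., halves away from zero)
n=0: y=0, sp=1, e=sp−y=1; I=1, D=e−e_prev=1; u=1/2·1+5/4·1+2·1=3.75; next y=-2/5·0+1/2·3.75=1.875
n=1: y=1.875, sp=1, e=sp−y=-0.875; I=0.125, D=e−e_prev=-1.875; u=1/2·(-0.875)+5/4·0.125+2·(-1.875)=-4.03125; next y=-2/5·1.875+1/2·(-4.03125)=-2.765625
n=2: y=-2.765625, sp=1, e=sp−y=3.765625; I=3.890625, D=e−e_prev=4.640625; u=1/2·3.765625+5/4·3.890625+2·4.640625≈16.027344; next y=-2/5·(-2.765625)+1/2·16.027344≈9.119922
n=3: y≈9.119922, sp=1, e=sp−y≈-8.119922; I≈-4.229297, D=e−e_prev≈-11.885547; u=1/2·(-8.119922)+5/4·(-4.229297)+2·(-11.885547)≈-33.117676; next y=-2/5·9.119922+1/2·(-33.117676)≈-20.206807
n=4: y≈-20.206807, sp=1, e=sp−y≈21.206807; I≈16.977510, D=e−e_prev≈29.326729; u=1/2·21.206807+5/4·16.977510+2·29.326729≈90.478748; next y=-2/5·(-20.206807)+1/2·90.478748≈53.322096
n=5: y≈53.322096, sp=1, e=sp−y≈-52.322096; I≈-35.344587, D=e−e_prev≈-73.528903; u=1/2·(-52.322096)+5/4·(-35.344587)+2·(-73.528903)≈-217.399588; next y=-2/5·53.322096+1/2·(-217.399588)≈-130.028632
n=6: y≈-130.028632, sp=1, e=sp−y≈131.028632; I≈95.684046, D=e−e_prev≈183.350729; u=1/2·131.028632+5/4·95.684046+2·183.350729≈551.820831; next y=-2/5·(-130.028632)+1/2·551.820831≈327.921869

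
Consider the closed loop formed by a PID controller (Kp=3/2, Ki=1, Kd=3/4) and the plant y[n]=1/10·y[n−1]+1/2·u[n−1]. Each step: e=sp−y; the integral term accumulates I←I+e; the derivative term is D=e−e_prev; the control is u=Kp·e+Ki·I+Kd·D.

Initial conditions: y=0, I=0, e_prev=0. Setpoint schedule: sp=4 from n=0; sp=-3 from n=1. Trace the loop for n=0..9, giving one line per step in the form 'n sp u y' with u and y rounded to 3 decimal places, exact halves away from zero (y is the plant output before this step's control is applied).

0 4 13.000 0.000
1 -3 -29.875 6.500
2 -3 38.309 -14.288
3 -3 -70.037 17.726
4 -3 98.906 -33.246
5 -3 -167.044 46.128
6 -3 249.730 -78.909
7 -3 -404.760 116.974
8 -3 622.063 -190.682
9 -3 -989.596 291.963

(exact arithmetic carried between steps; '≈' marks a value shown rounded to 6 d.p. or computed from one; I and e_prev carry over from the previous line; the table rounds u and y to 3 d.p., halves away from zero)
n=0: y=0, sp=4, e=sp−y=4; I=4, D=e−e_prev=4; u=3/2·4+1·4+3/4·4=13; next y=1/10·0+1/2·13=6.5
n=1: y=6.5, sp=-3, e=sp−y=-9.5; I=-5.5, D=e−e_prev=-13.5; u=3/2·(-9.5)+1·(-5.5)+3/4·(-13.5)=-29.875; next y=1/10·6.5+1/2·(-29.875)=-14.2875
n=2: y=-14.2875, sp=-3, e=sp−y=11.2875; I=5.7875, D=e−e_prev=20.7875; u=3/2·11.2875+1·5.7875+3/4·20.7875=38.309375; next y=1/10·(-14.2875)+1/2·38.309375≈17.725938
n=3: y≈17.725938, sp=-3, e=sp−y≈-20.725938; I≈-14.938438, D=e−e_prev≈-32.013438; u=3/2·(-20.725938)+1·(-14.938438)+3/4·(-32.013438)≈-70.037422; next y=1/10·17.725938+1/2·(-70.037422)≈-33.246117
n=4: y≈-33.246117, sp=-3, e=sp−y≈30.246117; I≈15.307680, D=e−e_prev≈50.972055; u=3/2·30.246117+1·15.307680+3/4·50.972055≈98.905896; next y=1/10·(-33.246117)+1/2·98.905896≈46.128337
n=5: y≈46.128337, sp=-3, e=sp−y≈-49.128337; I≈-33.820657, D=e−e_prev≈-79.374454; u=3/2·(-49.128337)+1·(-33.820657)+3/4·(-79.374454)≈-167.044002; next y=1/10·46.128337+1/2·(-167.044002)≈-78.909167
n=6: y≈-78.909167, sp=-3, e=sp−y≈75.909167; I≈42.088510, D=e−e_prev≈125.037504; u=3/2·75.909167+1·42.088510+3/4·125.037504≈249.730389; next y=1/10·(-78.909167)+1/2·249.730389≈116.974278
n=7: y≈116.974278, sp=-3, e=sp−y≈-119.974278; I≈-77.885767, D=e−e_prev≈-195.883445; u=3/2·(-119.974278)+1·(-77.885767)+3/4·(-195.883445)≈-404.759768; next y=1/10·116.974278+1/2·(-404.759768)≈-190.682456
n=8: y≈-190.682456, sp=-3, e=sp−y≈187.682456; I≈109.796689, D=e−e_prev≈307.656734; u=3/2·187.682456+1·109.796689+3/4·307.656734≈622.062924; next y=1/10·(-190.682456)+1/2·622.062924≈291.963216
n=9: y≈291.963216, sp=-3, e=sp−y≈-294.963216; I≈-185.166528, D=e−e_prev≈-482.645673; u=3/2·(-294.963216)+1·(-185.166528)+3/4·(-482.645673)≈-989.595607; next y=1/10·291.963216+1/2·(-989.595607)≈-465.601482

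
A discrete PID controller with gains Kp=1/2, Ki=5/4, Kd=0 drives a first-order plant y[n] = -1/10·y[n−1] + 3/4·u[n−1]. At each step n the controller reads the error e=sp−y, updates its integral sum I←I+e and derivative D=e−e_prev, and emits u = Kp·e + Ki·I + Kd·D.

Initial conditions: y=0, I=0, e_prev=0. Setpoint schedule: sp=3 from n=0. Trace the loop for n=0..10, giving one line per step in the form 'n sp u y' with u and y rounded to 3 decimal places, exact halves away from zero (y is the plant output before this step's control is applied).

0 3 5.250 0.000
1 3 2.109 3.938
2 3 5.749 1.188
3 3 2.756 4.193
4 3 5.719 1.647
5 3 3.075 4.124
6 3 5.573 1.894
7 3 3.287 3.990
8 3 5.416 2.066
9 3 3.452 3.856
10 3 5.274 2.203

(exact arithmetic carried between steps; '≈' marks a value shown rounded to 6 d.p. or computed from one; I and e_prev carry over from the previous line; the table rounds u and y to 3 d.p., halves away from zero)
n=0: y=0, sp=3, e=sp−y=3; I=3, D=e−e_prev=3; u=1/2·3+5/4·3+0·3=5.25; next y=-1/10·0+3/4·5.25=3.9375
n=1: y=3.9375, sp=3, e=sp−y=-0.9375; I=2.0625, D=e−e_prev=-3.9375; u=1/2·(-0.9375)+5/4·2.0625+0·(-3.9375)=2.109375; next y=-1/10·3.9375+3/4·2.109375≈1.188281
n=2: y≈1.188281, sp=3, e=sp−y≈1.811719; I≈3.874219, D=e−e_prev≈2.749219; u=1/2·1.811719+5/4·3.874219+0·2.749219≈5.748633; next y=-1/10·1.188281+3/4·5.748633≈4.192646
n=3: y≈4.192646, sp=3, e=sp−y≈-1.192646; I≈2.681572, D=e−e_prev≈-3.004365; u=1/2·(-1.192646)+5/4·2.681572+0·(-3.004365)≈2.755642; next y=-1/10·4.192646+3/4·2.755642≈1.647467
n=4: y≈1.647467, sp=3, e=sp−y≈1.352533; I≈4.034105, D=e−e_prev≈2.545180; u=1/2·1.352533+5/4·4.034105+0·2.545180≈5.718898; next y=-1/10·1.647467+3/4·5.718898≈4.124427
n=5: y≈4.124427, sp=3, e=sp−y≈-1.124427; I≈2.909678, D=e−e_prev≈-2.476960; u=1/2·(-1.124427)+5/4·2.909678+0·(-2.476960)≈3.074884; next y=-1/10·4.124427+3/4·3.074884≈1.893721
n=6: y≈1.893721, sp=3, e=sp−y≈1.106279; I≈4.015958, D=e−e_prev≈2.230706; u=1/2·1.106279+5/4·4.015958+0·2.230706≈5.573087; next y=-1/10·1.893721+3/4·5.573087≈3.990443
n=7: y≈3.990443, sp=3, e=sp−y≈-0.990443; I≈3.025515, D=e−e_prev≈-2.096722; u=1/2·(-0.990443)+5/4·3.025515+0·(-2.096722)≈3.286672; next y=-1/10·3.990443+3/4·3.286672≈2.065960
n=8: y≈2.065960, sp=3, e=sp−y≈0.934040; I≈3.959555, D=e−e_prev≈1.924483; u=1/2·0.934040+5/4·3.959555+0·1.924483≈5.416464; next y=-1/10·2.065960+3/4·5.416464≈3.855752
n=9: y≈3.855752, sp=3, e=sp−y≈-0.855752; I≈3.103803, D=e−e_prev≈-1.789793; u=1/2·(-0.855752)+5/4·3.103803+0·(-1.789793)≈3.451878; next y=-1/10·3.855752+3/4·3.451878≈2.203333
n=10: y≈2.203333, sp=3, e=sp−y≈0.796667; I≈3.900470, D=e−e_prev≈1.652419; u=1/2·0.796667+5/4·3.900470+0·1.652419≈5.273921; next y=-1/10·2.203333+3/4·5.273921≈3.735107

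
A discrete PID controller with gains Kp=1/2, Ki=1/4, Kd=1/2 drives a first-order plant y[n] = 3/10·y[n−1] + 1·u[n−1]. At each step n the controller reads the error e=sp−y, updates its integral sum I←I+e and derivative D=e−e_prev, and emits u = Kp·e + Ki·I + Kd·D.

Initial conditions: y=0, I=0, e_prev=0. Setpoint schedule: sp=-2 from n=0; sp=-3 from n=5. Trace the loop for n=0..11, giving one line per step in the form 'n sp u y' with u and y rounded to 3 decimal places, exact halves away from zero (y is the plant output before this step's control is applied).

(exact arithmetic carried between steps; '≈' marks a value shown rounded to 6 d.p. or computed from one; I and e_prev carry over from the previous line; the table rounds u and y to 3 d.p., halves away from zero)
n=0: y=0, sp=-2, e=sp−y=-2; I=-2, D=e−e_prev=-2; u=1/2·(-2)+1/4·(-2)+1/2·(-2)=-2.5; next y=3/10·0+1·(-2.5)=-2.5
n=1: y=-2.5, sp=-2, e=sp−y=0.5; I=-1.5, D=e−e_prev=2.5; u=1/2·0.5+1/4·(-1.5)+1/2·2.5=1.125; next y=3/10·(-2.5)+1·1.125=0.375
n=2: y=0.375, sp=-2, e=sp−y=-2.375; I=-3.875, D=e−e_prev=-2.875; u=1/2·(-2.375)+1/4·(-3.875)+1/2·(-2.875)=-3.59375; next y=3/10·0.375+1·(-3.59375)=-3.48125
n=3: y=-3.48125, sp=-2, e=sp−y=1.48125; I=-2.39375, D=e−e_prev=3.85625; u=1/2·1.48125+1/4·(-2.39375)+1/2·3.85625≈2.070313; next y=3/10·(-3.48125)+1·2.070313≈1.025938
n=4: y≈1.025938, sp=-2, e=sp−y≈-3.025938; I≈-5.419688, D=e−e_prev≈-4.507188; u=1/2·(-3.025938)+1/4·(-5.419688)+1/2·(-4.507188)≈-5.121484; next y=3/10·1.025938+1·(-5.121484)≈-4.813703
n=5: y≈-4.813703, sp=-3, e=sp−y≈1.813703; I≈-3.605984, D=e−e_prev≈4.839641; u=1/2·1.813703+1/4·(-3.605984)+1/2·4.839641≈2.425176; next y=3/10·(-4.813703)+1·2.425176≈0.981065
n=6: y≈0.981065, sp=-3, e=sp−y≈-3.981065; I≈-7.587049, D=e−e_prev≈-5.794768; u=1/2·(-3.981065)+1/4·(-7.587049)+1/2·(-5.794768)≈-6.784679; next y=3/10·0.981065+1·(-6.784679)≈-6.490359
n=7: y≈-6.490359, sp=-3, e=sp−y≈3.490359; I≈-4.096690, D=e−e_prev≈7.471424; u=1/2·3.490359+1/4·(-4.096690)+1/2·7.471424≈4.456719; next y=3/10·(-6.490359)+1·4.456719≈2.509611
n=8: y≈2.509611, sp=-3, e=sp−y≈-5.509611; I≈-9.606301, D=e−e_prev≈-8.999971; u=1/2·(-5.509611)+1/4·(-9.606301)+1/2·(-8.999971)≈-9.656366; next y=3/10·2.509611+1·(-9.656366)≈-8.903483
n=9: y≈-8.903483, sp=-3, e=sp−y≈5.903483; I≈-3.702818, D=e−e_prev≈11.413094; u=1/2·5.903483+1/4·(-3.702818)+1/2·11.413094≈7.732584; next y=3/10·(-8.903483)+1·7.732584≈5.061539
n=10: y≈5.061539, sp=-3, e=sp−y≈-8.061539; I≈-11.764358, D=e−e_prev≈-13.965022; u=1/2·(-8.061539)+1/4·(-11.764358)+1/2·(-13.965022)≈-13.954370; next y=3/10·5.061539+1·(-13.954370)≈-12.435908
n=11: y≈-12.435908, sp=-3, e=sp−y≈9.435908; I≈-2.328449, D=e−e_prev≈17.497447; u=1/2·9.435908+1/4·(-2.328449)+1/2·17.497447≈12.884566; next y=3/10·(-12.435908)+1·12.884566≈9.153793

0 -2 -2.500 0.000
1 -2 1.125 -2.500
2 -2 -3.594 0.375
3 -2 2.070 -3.481
4 -2 -5.121 1.026
5 -3 2.425 -4.814
6 -3 -6.785 0.981
7 -3 4.457 -6.490
8 -3 -9.656 2.510
9 -3 7.733 -8.903
10 -3 -13.954 5.062
11 -3 12.885 -12.436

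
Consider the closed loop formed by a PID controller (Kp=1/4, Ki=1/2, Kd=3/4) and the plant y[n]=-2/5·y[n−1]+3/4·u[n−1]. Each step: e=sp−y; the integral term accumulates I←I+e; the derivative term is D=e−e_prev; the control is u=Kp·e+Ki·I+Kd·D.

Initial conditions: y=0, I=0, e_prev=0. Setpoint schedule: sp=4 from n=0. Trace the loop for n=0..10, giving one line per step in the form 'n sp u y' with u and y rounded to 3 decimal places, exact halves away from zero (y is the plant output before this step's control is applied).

(exact arithmetic carried between steps; '≈' marks a value shown rounded to 6 d.p. or computed from one; I and e_prev carry over from the previous line; the table rounds u and y to 3 d.p., halves away from zero)
n=0: y=0, sp=4, e=sp−y=4; I=4, D=e−e_prev=4; u=1/4·4+1/2·4+3/4·4=6; next y=-2/5·0+3/4·6=4.5
n=1: y=4.5, sp=4, e=sp−y=-0.5; I=3.5, D=e−e_prev=-4.5; u=1/4·(-0.5)+1/2·3.5+3/4·(-4.5)=-1.75; next y=-2/5·4.5+3/4·(-1.75)=-3.1125
n=2: y=-3.1125, sp=4, e=sp−y=7.1125; I=10.6125, D=e−e_prev=7.6125; u=1/4·7.1125+1/2·10.6125+3/4·7.6125=12.79375; next y=-2/5·(-3.1125)+3/4·12.79375≈10.840313
n=3: y≈10.840313, sp=4, e=sp−y≈-6.840313; I≈3.772188, D=e−e_prev≈-13.952813; u=1/4·(-6.840313)+1/2·3.772188+3/4·(-13.952813)≈-10.288594; next y=-2/5·10.840313+3/4·(-10.288594)≈-12.052570
n=4: y≈-12.052570, sp=4, e=sp−y≈16.052570; I≈19.824758, D=e−e_prev≈22.892883; u=1/4·16.052570+1/2·19.824758+3/4·22.892883≈31.095184; next y=-2/5·(-12.052570)+3/4·31.095184≈28.142416
n=5: y≈28.142416, sp=4, e=sp−y≈-24.142416; I≈-4.317658, D=e−e_prev≈-40.194986; u=1/4·(-24.142416)+1/2·(-4.317658)+3/4·(-40.194986)≈-38.340673; next y=-2/5·28.142416+3/4·(-38.340673)≈-40.012471
n=6: y≈-40.012471, sp=4, e=sp−y≈44.012471; I≈39.694813, D=e−e_prev≈68.154887; u=1/4·44.012471+1/2·39.694813+3/4·68.154887≈81.966689; next y=-2/5·(-40.012471)+3/4·81.966689≈77.480005
n=7: y≈77.480005, sp=4, e=sp−y≈-73.480005; I≈-33.785192, D=e−e_prev≈-117.492476; u=1/4·(-73.480005)+1/2·(-33.785192)+3/4·(-117.492476)≈-123.381954; next y=-2/5·77.480005+3/4·(-123.381954)≈-123.528468
n=8: y≈-123.528468, sp=4, e=sp−y≈127.528468; I≈93.743275, D=e−e_prev≈201.008473; u=1/4·127.528468+1/2·93.743275+3/4·201.008473≈229.510109; next y=-2/5·(-123.528468)+3/4·229.510109≈221.543969
n=9: y≈221.543969, sp=4, e=sp−y≈-217.543969; I≈-123.800694, D=e−e_prev≈-345.072437; u=1/4·(-217.543969)+1/2·(-123.800694)+3/4·(-345.072437)≈-375.090667; next y=-2/5·221.543969+3/4·(-375.090667)≈-369.935587
n=10: y≈-369.935587, sp=4, e=sp−y≈373.935587; I≈250.134894, D=e−e_prev≈591.479556; u=1/4·373.935587+1/2·250.134894+3/4·591.479556≈662.161011; next y=-2/5·(-369.935587)+3/4·662.161011≈644.594993

0 4 6.000 0.000
1 4 -1.750 4.500
2 4 12.794 -3.113
3 4 -10.289 10.840
4 4 31.095 -12.053
5 4 -38.341 28.142
6 4 81.967 -40.012
7 4 -123.382 77.480
8 4 229.510 -123.528
9 4 -375.091 221.544
10 4 662.161 -369.936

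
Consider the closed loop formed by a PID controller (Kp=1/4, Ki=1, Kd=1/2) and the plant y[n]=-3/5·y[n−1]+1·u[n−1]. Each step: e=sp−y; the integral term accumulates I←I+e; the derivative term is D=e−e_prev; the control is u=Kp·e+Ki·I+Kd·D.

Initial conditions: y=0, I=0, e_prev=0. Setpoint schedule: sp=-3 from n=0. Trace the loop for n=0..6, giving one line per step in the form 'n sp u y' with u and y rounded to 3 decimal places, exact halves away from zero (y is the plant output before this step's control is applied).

0 -3 -5.250 0.000
1 -3 2.438 -5.250
2 -3 -16.903 5.588
3 -3 25.154 -20.256
4 -3 -71.247 37.307
5 -3 146.369 -93.631
6 -3 -346.782 202.548

(exact arithmetic carried between steps; '≈' marks a value shown rounded to 6 d.p. or computed from one; I and e_prev carry over from the previous line; the table rounds u and y to 3 d.p., halves away from zero)
n=0: y=0, sp=-3, e=sp−y=-3; I=-3, D=e−e_prev=-3; u=1/4·(-3)+1·(-3)+1/2·(-3)=-5.25; next y=-3/5·0+1·(-5.25)=-5.25
n=1: y=-5.25, sp=-3, e=sp−y=2.25; I=-0.75, D=e−e_prev=5.25; u=1/4·2.25+1·(-0.75)+1/2·5.25=2.4375; next y=-3/5·(-5.25)+1·2.4375=5.5875
n=2: y=5.5875, sp=-3, e=sp−y=-8.5875; I=-9.3375, D=e−e_prev=-10.8375; u=1/4·(-8.5875)+1·(-9.3375)+1/2·(-10.8375)=-16.903125; next y=-3/5·5.5875+1·(-16.903125)=-20.255625
n=3: y=-20.255625, sp=-3, e=sp−y=17.255625; I=7.918125, D=e−e_prev=25.843125; u=1/4·17.255625+1·7.918125+1/2·25.843125≈25.153594; next y=-3/5·(-20.255625)+1·25.153594≈37.306969
n=4: y≈37.306969, sp=-3, e=sp−y≈-40.306969; I≈-32.388844, D=e−e_prev≈-57.562594; u=1/4·(-40.306969)+1·(-32.388844)+1/2·(-57.562594)≈-71.246883; next y=-3/5·37.306969+1·(-71.246883)≈-93.631064
n=5: y≈-93.631064, sp=-3, e=sp−y≈90.631064; I≈58.242220, D=e−e_prev≈130.938033; u=1/4·90.631064+1·58.242220+1/2·130.938033≈146.369003; next y=-3/5·(-93.631064)+1·146.369003≈202.547641
n=6: y≈202.547641, sp=-3, e=sp−y≈-205.547641; I≈-147.305421, D=e−e_prev≈-296.178705; u=1/4·(-205.547641)+1·(-147.305421)+1/2·(-296.178705)≈-346.781684; next y=-3/5·202.547641+1·(-346.781684)≈-468.310268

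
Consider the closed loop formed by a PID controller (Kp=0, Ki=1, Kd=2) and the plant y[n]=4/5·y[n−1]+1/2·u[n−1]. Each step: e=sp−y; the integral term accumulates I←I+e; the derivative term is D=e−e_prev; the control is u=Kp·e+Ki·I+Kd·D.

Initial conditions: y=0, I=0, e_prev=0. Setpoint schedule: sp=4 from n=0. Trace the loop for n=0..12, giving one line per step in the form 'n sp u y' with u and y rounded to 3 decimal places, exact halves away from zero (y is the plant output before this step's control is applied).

0 4 12.000 0.000
1 4 -10.000 6.000
2 4 18.600 -0.200
3 4 -17.620 9.140
4 4 27.834 -1.498
5 4 -30.594 12.719
6 4 42.643 -5.122
7 4 -50.954 17.224
8 4 67.279 -11.698
9 4 -82.804 24.281
10 4 107.647 -21.977
11 4 -133.549 36.242
12 4 172.716 -37.781

(exact arithmetic carried between steps; '≈' marks a value shown rounded to 6 d.p. or computed from one; I and e_prev carry over from the previous line; the table rounds u and y to 3 d.p., halves away from zero)
n=0: y=0, sp=4, e=sp−y=4; I=4, D=e−e_prev=4; u=0·4+1·4+2·4=12; next y=4/5·0+1/2·12=6
n=1: y=6, sp=4, e=sp−y=-2; I=2, D=e−e_prev=-6; u=0·(-2)+1·2+2·(-6)=-10; next y=4/5·6+1/2·(-10)=-0.2
n=2: y=-0.2, sp=4, e=sp−y=4.2; I=6.2, D=e−e_prev=6.2; u=0·4.2+1·6.2+2·6.2=18.6; next y=4/5·(-0.2)+1/2·18.6=9.14
n=3: y=9.14, sp=4, e=sp−y=-5.14; I=1.06, D=e−e_prev=-9.34; u=0·(-5.14)+1·1.06+2·(-9.34)=-17.62; next y=4/5·9.14+1/2·(-17.62)=-1.498
n=4: y=-1.498, sp=4, e=sp−y=5.498; I=6.558, D=e−e_prev=10.638; u=0·5.498+1·6.558+2·10.638=27.834; next y=4/5·(-1.498)+1/2·27.834=12.7186
n=5: y=12.7186, sp=4, e=sp−y=-8.7186; I=-2.1606, D=e−e_prev=-14.2166; u=0·(-8.7186)+1·(-2.1606)+2·(-14.2166)=-30.5938; next y=4/5·12.7186+1/2·(-30.5938)=-5.12202
n=6: y=-5.12202, sp=4, e=sp−y=9.12202; I=6.96142, D=e−e_prev=17.84062; u=0·9.12202+1·6.96142+2·17.84062=42.64266; next y=4/5·(-5.12202)+1/2·42.64266=17.223714
n=7: y=17.223714, sp=4, e=sp−y=-13.223714; I=-6.262294, D=e−e_prev=-22.345734; u=0·(-13.223714)+1·(-6.262294)+2·(-22.345734)=-50.953762; next y=4/5·17.223714+1/2·(-50.953762)≈-11.697910
n=8: y≈-11.697910, sp=4, e=sp−y≈15.697910; I≈9.435616, D=e−e_prev≈28.921624; u=0·15.697910+1·9.435616+2·28.921624≈67.278863; next y=4/5·(-11.697910)+1/2·67.278863≈24.281104
n=9: y≈24.281104, sp=4, e=sp−y≈-20.281104; I≈-10.845488, D=e−e_prev≈-35.979014; u=0·(-20.281104)+1·(-10.845488)+2·(-35.979014)≈-82.803515; next y=4/5·24.281104+1/2·(-82.803515)≈-21.976875
n=10: y≈-21.976875, sp=4, e=sp−y≈25.976875; I≈15.131387, D=e−e_prev≈46.257978; u=0·25.976875+1·15.131387+2·46.257978≈107.647343; next y=4/5·(-21.976875)+1/2·107.647343≈36.242172
n=11: y≈36.242172, sp=4, e=sp−y≈-32.242172; I≈-17.110786, D=e−e_prev≈-58.219047; u=0·(-32.242172)+1·(-17.110786)+2·(-58.219047)≈-133.548879; next y=4/5·36.242172+1/2·(-133.548879)≈-37.780702
n=12: y≈-37.780702, sp=4, e=sp−y≈41.780702; I≈24.669916, D=e−e_prev≈74.022874; u=0·41.780702+1·24.669916+2·74.022874≈172.715664; next y=4/5·(-37.780702)+1/2·172.715664≈56.133271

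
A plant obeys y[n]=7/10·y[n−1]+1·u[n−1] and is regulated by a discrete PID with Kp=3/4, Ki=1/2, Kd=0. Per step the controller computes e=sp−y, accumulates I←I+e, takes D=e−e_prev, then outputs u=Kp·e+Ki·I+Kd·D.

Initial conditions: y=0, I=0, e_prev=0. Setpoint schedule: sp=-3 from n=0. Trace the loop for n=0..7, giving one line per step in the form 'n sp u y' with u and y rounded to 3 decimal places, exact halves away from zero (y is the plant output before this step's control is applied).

(exact arithmetic carried between steps; '≈' marks a value shown rounded to 6 d.p. or computed from one; I and e_prev carry over from the previous line; the table rounds u and y to 3 d.p., halves away from zero)
n=0: y=0, sp=-3, e=sp−y=-3; I=-3, D=e−e_prev=-3; u=3/4·(-3)+1/2·(-3)+0·(-3)=-3.75; next y=7/10·0+1·(-3.75)=-3.75
n=1: y=-3.75, sp=-3, e=sp−y=0.75; I=-2.25, D=e−e_prev=3.75; u=3/4·0.75+1/2·(-2.25)+0·3.75=-0.5625; next y=7/10·(-3.75)+1·(-0.5625)=-3.1875
n=2: y=-3.1875, sp=-3, e=sp−y=0.1875; I=-2.0625, D=e−e_prev=-0.5625; u=3/4·0.1875+1/2·(-2.0625)+0·(-0.5625)=-0.890625; next y=7/10·(-3.1875)+1·(-0.890625)=-3.121875
n=3: y=-3.121875, sp=-3, e=sp−y=0.121875; I=-1.940625, D=e−e_prev=-0.065625; u=3/4·0.121875+1/2·(-1.940625)+0·(-0.065625)≈-0.878906; next y=7/10·(-3.121875)+1·(-0.878906)≈-3.064219
n=4: y≈-3.064219, sp=-3, e=sp−y≈0.064219; I≈-1.876406, D=e−e_prev≈-0.057656; u=3/4·0.064219+1/2·(-1.876406)+0·(-0.057656)≈-0.890039; next y=7/10·(-3.064219)+1·(-0.890039)≈-3.034992
n=5: y≈-3.034992, sp=-3, e=sp−y≈0.034992; I≈-1.841414, D=e−e_prev≈-0.029227; u=3/4·0.034992+1/2·(-1.841414)+0·(-0.029227)≈-0.894463; next y=7/10·(-3.034992)+1·(-0.894463)≈-3.018957
n=6: y≈-3.018957, sp=-3, e=sp−y≈0.018957; I≈-1.822457, D=e−e_prev≈-0.016035; u=3/4·0.018957+1/2·(-1.822457)+0·(-0.016035)≈-0.897010; next y=7/10·(-3.018957)+1·(-0.897010)≈-3.010280
n=7: y≈-3.010280, sp=-3, e=sp−y≈0.010280; I≈-1.812176, D=e−e_prev≈-0.008677; u=3/4·0.010280+1/2·(-1.812176)+0·(-0.008677)≈-0.898378; next y=7/10·(-3.010280)+1·(-0.898378)≈-3.005574

0 -3 -3.750 0.000
1 -3 -0.563 -3.750
2 -3 -0.891 -3.188
3 -3 -0.879 -3.122
4 -3 -0.890 -3.064
5 -3 -0.894 -3.035
6 -3 -0.897 -3.019
7 -3 -0.898 -3.010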